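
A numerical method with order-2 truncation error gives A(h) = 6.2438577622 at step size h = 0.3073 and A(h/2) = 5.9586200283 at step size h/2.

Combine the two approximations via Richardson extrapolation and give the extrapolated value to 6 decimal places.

5.863541

The method has order 2: 2^2 = 4.
Weighted: 23.8344801132 − 6.2438577622 = 17.5906223510
17.5906223510 ÷ 3 = 5.8635407837
Shift from A(h/2): −0.0950792446.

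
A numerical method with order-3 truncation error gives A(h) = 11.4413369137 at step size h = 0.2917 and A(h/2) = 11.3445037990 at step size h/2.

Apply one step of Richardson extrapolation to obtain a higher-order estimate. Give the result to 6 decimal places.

r = 3: numerator weight 8, denominator 7.
8 × 11.3445037990 − 11.4413369137 = 79.3146934783
Divide by 2^3 − 1 = 7.
Result: 11.3306704969
Shift from A(h/2): −0.0138333021.

11.330670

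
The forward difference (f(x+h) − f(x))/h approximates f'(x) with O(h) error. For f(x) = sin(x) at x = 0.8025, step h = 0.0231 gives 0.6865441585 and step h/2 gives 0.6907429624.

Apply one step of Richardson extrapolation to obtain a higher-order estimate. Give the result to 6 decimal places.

r = 1: numerator weight 2, denominator 1.
2^1·A(h/2) = 1.3814859248; minus A(h) gives 0.6949417663.
Extrapolated: 0.6949417663 / 1 = 0.6949417663

0.694942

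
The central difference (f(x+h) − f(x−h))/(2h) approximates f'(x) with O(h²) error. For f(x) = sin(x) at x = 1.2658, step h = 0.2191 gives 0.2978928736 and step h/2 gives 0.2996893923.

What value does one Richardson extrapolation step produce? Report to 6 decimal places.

0.300288

With r = 2 the leading error scales as h^2, so the weight is 2^2 = 4.
4×0.2996893923 = 1.1987575692; subtract 0.2978928736 → 0.9008646956
Extrapolated: 0.9008646956 / 3 = 0.3002882319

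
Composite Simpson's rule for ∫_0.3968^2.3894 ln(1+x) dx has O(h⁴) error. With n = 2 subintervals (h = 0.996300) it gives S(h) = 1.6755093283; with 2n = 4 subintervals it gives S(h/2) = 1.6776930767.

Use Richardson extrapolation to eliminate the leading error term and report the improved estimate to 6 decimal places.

With r = 4 the leading error scales as h^4, so the weight is 2^4 = 16.
16×1.6776930767 = 26.8430892272; 26.8430892272 − 1.6755093283 = 25.1675798989
(16×1.6776930767 − 1.6755093283)/(16 − 1) = 1.6778386599

1.677839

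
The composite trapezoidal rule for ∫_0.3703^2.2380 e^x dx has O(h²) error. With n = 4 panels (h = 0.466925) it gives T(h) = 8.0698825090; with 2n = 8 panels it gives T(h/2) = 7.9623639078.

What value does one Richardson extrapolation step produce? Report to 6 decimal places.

7.926524

With r = 2 the leading error scales as h^2, so the weight is 2^2 = 4.
4*7.9623639078 − 8.0698825090 = 23.7795731222
Extrapolated: 23.7795731222 / 3 = 7.9265243741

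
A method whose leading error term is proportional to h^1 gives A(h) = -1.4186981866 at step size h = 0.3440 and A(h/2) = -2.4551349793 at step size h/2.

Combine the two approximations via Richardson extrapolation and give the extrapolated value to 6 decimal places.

-3.491572

Error is O(h^1); halving h shrinks it by 2^1 = 2.
A(h/2) − A(h) = -2.4551349793 − (-1.4186981866) = -1.0364367927
Divide by 2^1 − 1 = 1: (-1.0364367927)/1 = -1.0364367927
R = A(h/2) + (A(h/2) − A(h))/1 = -2.4551349793 − 1.0364367927 = -3.4915717720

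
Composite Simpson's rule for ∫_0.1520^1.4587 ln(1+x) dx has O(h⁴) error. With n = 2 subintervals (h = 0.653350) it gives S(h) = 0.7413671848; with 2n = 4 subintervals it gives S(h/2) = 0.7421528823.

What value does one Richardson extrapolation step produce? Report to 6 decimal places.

The method has order 4: 2^4 = 16.
16×0.7421528823 − 0.7413671848 = 11.1330789320
R = 11.1330789320/15 = 0.7422052621
Correction |R − A(h/2)| = 5.238e-05; gap |A(h/2) − A(h)| = 7.857e-04.

0.742205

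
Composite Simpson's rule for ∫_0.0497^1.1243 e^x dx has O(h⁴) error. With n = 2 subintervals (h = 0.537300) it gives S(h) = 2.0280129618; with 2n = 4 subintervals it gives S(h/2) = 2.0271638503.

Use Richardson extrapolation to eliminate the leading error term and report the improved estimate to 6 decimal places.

Order 4 gives 2^r = 16 and 2^r − 1 = 15.
2^4×A(h/2) = 32.4346216048; minus A(h) gives 30.4066086430.
(16×2.0271638503 − 2.0280129618)/(16 − 1) = 2.0271072429
Correction |R − A(h/2)| = 5.661e-05; gap |A(h/2) − A(h)| = 8.491e-04.

2.027107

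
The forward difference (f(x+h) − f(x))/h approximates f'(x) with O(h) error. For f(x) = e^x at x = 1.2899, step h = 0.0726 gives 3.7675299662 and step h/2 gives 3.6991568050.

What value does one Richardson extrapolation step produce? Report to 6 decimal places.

3.630784

Error is O(h^1); halving h shrinks it by 2^1 = 2.
2^1·A(h/2) = 7.3983136100; minus A(h) gives 3.6307836438.
(2·3.6991568050 − 3.7675299662)/(2 − 1) = 3.6307836438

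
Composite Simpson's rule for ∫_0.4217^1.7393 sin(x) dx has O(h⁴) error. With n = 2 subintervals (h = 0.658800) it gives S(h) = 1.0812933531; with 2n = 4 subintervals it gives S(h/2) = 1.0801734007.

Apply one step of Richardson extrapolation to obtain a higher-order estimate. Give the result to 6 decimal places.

Method order is 4; weight 2^4 = 16.
Difference of the inputs: 1.0801734007 − 1.0812933531 = -0.0011199524
Correction (A(h/2) − A(h))/(16 − 1) = (-0.0011199524)/15 = -0.0000746635
R = 1.0801734007 − 0.0000746635 = 1.0800987372

1.080099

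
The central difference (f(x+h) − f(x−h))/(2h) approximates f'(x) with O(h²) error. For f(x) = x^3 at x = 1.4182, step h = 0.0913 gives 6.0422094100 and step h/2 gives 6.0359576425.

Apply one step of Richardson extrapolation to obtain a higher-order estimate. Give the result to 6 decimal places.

Error is O(h^2); halving h shrinks it by 2^2 = 4.
Numerator 4*A(h/2) − A(h) = 4*6.0359576425 − 6.0422094100 = 18.1016211600
Divide by 2^2 − 1 = 3.
R = 18.1016211600/3 = 6.0338737200

6.033874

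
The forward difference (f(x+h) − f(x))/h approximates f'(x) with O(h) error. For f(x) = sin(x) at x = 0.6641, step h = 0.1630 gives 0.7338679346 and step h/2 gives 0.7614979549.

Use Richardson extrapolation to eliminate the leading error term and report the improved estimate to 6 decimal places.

0.789128

The method has order 1: 2^1 = 2.
2 × 0.7614979549 = 1.5229959098; 1.5229959098 − 0.7338679346 = 0.7891279752
(2 × 0.7614979549 − 0.7338679346)/(2 − 1) = 0.7891279752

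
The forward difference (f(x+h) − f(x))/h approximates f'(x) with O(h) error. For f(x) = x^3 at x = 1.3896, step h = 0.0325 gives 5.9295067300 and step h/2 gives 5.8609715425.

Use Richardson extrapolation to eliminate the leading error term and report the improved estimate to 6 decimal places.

Leading term ∝ h^1; use weight 2 = 2^1.
Numerator 2×A(h/2) − A(h) = 2×5.8609715425 − 5.9295067300 = 5.7924363550
Divide by 2^1 − 1 = 1.
R = 5.7924363550/1 = 5.7924363550
Correction |R − A(h/2)| = 6.854e-02; gap |A(h/2) − A(h)| = 6.854e-02.

5.792436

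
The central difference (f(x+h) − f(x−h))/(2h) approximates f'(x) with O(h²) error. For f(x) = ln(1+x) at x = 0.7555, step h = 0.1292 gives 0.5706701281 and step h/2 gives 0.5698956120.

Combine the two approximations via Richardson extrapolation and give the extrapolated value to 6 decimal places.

The method has order 2: 2^2 = 4.
Weighted: 2.2795824480 − 0.5706701281 = 1.7089123199
Denominator 4 − 1 = 3.
(4*0.5698956120 − 0.5706701281)/(4 − 1) = 0.5696374400
Shift from A(h/2): −0.0002581720.

0.569637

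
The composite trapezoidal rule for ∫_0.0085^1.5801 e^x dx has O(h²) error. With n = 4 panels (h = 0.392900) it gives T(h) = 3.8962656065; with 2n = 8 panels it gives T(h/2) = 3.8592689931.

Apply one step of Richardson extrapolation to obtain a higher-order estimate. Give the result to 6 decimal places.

3.846937

r = 2: numerator weight 4, denominator 3.
4 × 3.8592689931 = 15.4370759724; subtract 3.8962656065 → 11.5408103659
(4 × 3.8592689931 − 3.8962656065)/(4 − 1) = 3.8469367886
Correction |R − A(h/2)| = 1.233e-02; gap |A(h/2) − A(h)| = 3.700e-02.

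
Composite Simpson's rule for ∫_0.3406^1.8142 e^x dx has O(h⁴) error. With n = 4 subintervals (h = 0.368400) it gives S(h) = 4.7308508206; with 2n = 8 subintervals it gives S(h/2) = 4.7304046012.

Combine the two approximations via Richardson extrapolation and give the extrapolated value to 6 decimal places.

4.730375

Order 4 gives 2^r = 16 and 2^r − 1 = 15.
2^4·A(h/2) = 75.6864736192; minus A(h) gives 70.9556227986.
(16·4.7304046012 − 4.7308508206)/(16 − 1) = 4.7303748532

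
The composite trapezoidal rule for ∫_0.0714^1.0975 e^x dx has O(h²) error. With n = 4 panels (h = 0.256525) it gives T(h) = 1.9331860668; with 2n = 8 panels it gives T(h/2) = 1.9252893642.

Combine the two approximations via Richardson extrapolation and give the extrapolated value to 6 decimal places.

1.922657

With r = 2 the leading error scales as h^2, so the weight is 2^2 = 4.
4·1.9252893642 − 1.9331860668 = 5.7679713900
Denominator 4 − 1 = 3.
5.7679713900 ÷ 3 = 1.9226571300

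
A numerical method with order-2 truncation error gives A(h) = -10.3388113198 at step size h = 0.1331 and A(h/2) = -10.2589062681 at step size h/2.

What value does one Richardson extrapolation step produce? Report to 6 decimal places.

Error is O(h^2); halving h shrinks it by 2^2 = 4.
Weighted: (-41.0356250724) − (-10.3388113198) = -30.6968137526
Divide by 2^2 − 1 = 3.
So the Richardson estimate is -10.2322712509.
Gap between inputs: 7.991e-02; correction applied: +0.0266350172.

-10.232271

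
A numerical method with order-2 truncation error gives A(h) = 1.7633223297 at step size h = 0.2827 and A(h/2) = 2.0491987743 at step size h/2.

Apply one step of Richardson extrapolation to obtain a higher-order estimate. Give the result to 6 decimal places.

The method has order 2: 2^2 = 4.
Difference of the inputs: 2.0491987743 − 1.7633223297 = 0.2858764446
Divide by 2^2 − 1 = 3: 0.2858764446/3 = 0.0952921482
R = A(h/2) + (A(h/2) − A(h))/3 = 2.0491987743 + 0.0952921482 = 2.1444909225
Gap between inputs: 2.859e-01; correction applied: +0.0952921482.

2.144491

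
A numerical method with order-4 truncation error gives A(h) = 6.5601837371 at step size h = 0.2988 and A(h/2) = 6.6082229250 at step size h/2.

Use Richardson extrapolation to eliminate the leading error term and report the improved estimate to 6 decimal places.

Order 4 gives 2^r = 16 and 2^r − 1 = 15.
Top: 16(6.6082229250) − (6.5601837371) = 99.1713830629
R = 99.1713830629/15 = 6.6114255375
Correction |R − A(h/2)| = 3.203e-03; gap |A(h/2) − A(h)| = 4.804e-02.

6.611426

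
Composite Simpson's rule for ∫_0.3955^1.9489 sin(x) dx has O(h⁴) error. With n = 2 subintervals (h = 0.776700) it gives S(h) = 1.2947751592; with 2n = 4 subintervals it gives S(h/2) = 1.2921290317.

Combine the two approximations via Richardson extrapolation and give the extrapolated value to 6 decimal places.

1.291953

Order 4 gives 2^r = 16 and 2^r − 1 = 15.
16 × 1.2921290317 − 1.2947751592 = 19.3792893480
Divide by 2^4 − 1 = 15.
19.3792893480 ÷ 15 = 1.2919526232
Shift from A(h/2): −0.0001764085.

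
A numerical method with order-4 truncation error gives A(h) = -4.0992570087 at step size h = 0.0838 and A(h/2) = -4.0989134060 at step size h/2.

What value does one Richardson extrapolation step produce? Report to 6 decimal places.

-4.098890

The method has order 4: 2^4 = 16.
Weighted: (-65.5826144960) − (-4.0992570087) = -61.4833574873
(-61.4833574873) ÷ 15 = -4.0988904992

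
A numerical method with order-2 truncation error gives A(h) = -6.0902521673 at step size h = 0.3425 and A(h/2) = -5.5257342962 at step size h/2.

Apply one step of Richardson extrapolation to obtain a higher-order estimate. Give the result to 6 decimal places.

The method has order 2: 2^2 = 4.
4×(-5.5257342962) = -22.1029371848; subtract (-6.0902521673) → -16.0126850175
(4×(-5.5257342962) − (-6.0902521673))/(4 − 1) = -5.3375616725
Gap between inputs: 5.645e-01; correction applied: +0.1881726237.

-5.337562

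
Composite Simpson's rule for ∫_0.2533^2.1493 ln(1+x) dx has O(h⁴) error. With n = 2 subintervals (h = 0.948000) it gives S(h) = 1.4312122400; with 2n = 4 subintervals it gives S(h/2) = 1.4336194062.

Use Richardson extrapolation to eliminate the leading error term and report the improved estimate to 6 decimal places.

1.433780

Error is O(h^4); halving h shrinks it by 2^4 = 16.
16×1.4336194062 = 22.9379104992; 22.9379104992 − 1.4312122400 = 21.5066982592
Denominator 16 − 1 = 15.
21.5066982592 ÷ 15 = 1.4337798839
Gap between inputs: 2.407e-03; correction applied: +0.0001604777.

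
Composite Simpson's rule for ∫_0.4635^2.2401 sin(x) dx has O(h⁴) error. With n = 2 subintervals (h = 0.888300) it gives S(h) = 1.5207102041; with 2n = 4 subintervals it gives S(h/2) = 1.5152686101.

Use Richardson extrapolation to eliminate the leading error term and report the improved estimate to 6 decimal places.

1.514906

Error is O(h^4); halving h shrinks it by 2^4 = 16.
Numerator 16 × A(h/2) − A(h) = 16 × 1.5152686101 − 1.5207102041 = 22.7235875575
Denominator 16 − 1 = 15.
Result: 1.5149058372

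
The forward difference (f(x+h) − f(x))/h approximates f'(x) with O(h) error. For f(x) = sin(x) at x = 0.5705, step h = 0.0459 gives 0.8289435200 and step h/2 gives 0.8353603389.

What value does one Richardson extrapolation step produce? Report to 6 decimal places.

0.841777

r = 1, so 2^r = 2.
2 × 0.8353603389 − 0.8289435200 = 0.8417771578
(2 × 0.8353603389 − 0.8289435200)/(2 − 1) = 0.8417771578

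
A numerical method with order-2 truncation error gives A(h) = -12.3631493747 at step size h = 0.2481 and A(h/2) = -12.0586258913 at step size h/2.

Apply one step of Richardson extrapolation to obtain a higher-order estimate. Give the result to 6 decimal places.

-11.957118

Error is O(h^2); halving h shrinks it by 2^2 = 4.
Weighted: (-48.2345035652) − (-12.3631493747) = -35.8713541905
R = (-35.8713541905)/3 = -11.9571180635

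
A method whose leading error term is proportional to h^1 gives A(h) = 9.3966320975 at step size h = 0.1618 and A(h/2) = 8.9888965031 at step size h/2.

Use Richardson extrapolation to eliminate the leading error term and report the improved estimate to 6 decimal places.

8.581161

r = 1, so 2^r = 2.
Weighted: 17.9777930062 − 9.3966320975 = 8.5811609087
(2*8.9888965031 − 9.3966320975)/(2 − 1) = 8.5811609087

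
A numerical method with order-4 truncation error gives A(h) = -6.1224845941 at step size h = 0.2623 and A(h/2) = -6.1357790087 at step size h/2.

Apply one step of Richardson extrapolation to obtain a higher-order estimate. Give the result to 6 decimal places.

With r = 4 the leading error scales as h^4, so the weight is 2^4 = 16.
Weighted: (-98.1724641392) − (-6.1224845941) = -92.0499795451
(-92.0499795451) ÷ 15 = -6.1366653030
Gap between inputs: 1.329e-02; correction applied: −0.0008862943.

-6.136665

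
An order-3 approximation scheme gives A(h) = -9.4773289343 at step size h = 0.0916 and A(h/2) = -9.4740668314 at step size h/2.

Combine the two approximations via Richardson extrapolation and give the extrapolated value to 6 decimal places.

-9.473601

r = 3: numerator weight 8, denominator 7.
8*(-9.4740668314) = -75.7925346512; subtract (-9.4773289343) → -66.3152057169
Denominator 8 − 1 = 7.
(8*(-9.4740668314) − (-9.4773289343))/(8 − 1) = -9.4736008167
Correction |R − A(h/2)| = 4.660e-04; gap |A(h/2) − A(h)| = 3.262e-03.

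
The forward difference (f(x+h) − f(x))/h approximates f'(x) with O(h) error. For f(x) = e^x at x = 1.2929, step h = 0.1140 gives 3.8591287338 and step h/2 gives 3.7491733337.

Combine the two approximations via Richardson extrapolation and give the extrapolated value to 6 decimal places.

3.639218

Method order is 1; weight 2^1 = 2.
Weighted: 7.4983466674 − 3.8591287338 = 3.6392179336
Divide by 2^1 − 1 = 1.
R = 3.6392179336/1 = 3.6392179336
Shift from A(h/2): −0.1099554001.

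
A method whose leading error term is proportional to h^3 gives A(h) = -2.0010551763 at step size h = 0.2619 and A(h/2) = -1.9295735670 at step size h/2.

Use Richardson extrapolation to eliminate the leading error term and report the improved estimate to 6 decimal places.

The method has order 3: 2^3 = 8.
8×(-1.9295735670) = -15.4365885360; subtract (-2.0010551763) → -13.4355333597
Denominator 8 − 1 = 7.
R = (-13.4355333597)/7 = -1.9193619085

-1.919362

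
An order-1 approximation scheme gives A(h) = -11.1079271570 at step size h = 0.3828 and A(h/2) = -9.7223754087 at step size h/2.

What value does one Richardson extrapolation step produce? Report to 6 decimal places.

r = 1, so 2^r = 2.
2^1×A(h/2) = -19.4447508174; minus A(h) gives -8.3368236604.
(2×(-9.7223754087) − (-11.1079271570))/(2 − 1) = -8.3368236604
Correction |R − A(h/2)| = 1.386e+00; gap |A(h/2) − A(h)| = 1.386e+00.

-8.336824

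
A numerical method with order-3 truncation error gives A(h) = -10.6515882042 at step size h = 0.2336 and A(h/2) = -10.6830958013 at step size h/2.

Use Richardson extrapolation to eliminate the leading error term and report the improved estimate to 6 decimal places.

-10.687597

With r = 3 the leading error scales as h^3, so the weight is 2^3 = 8.
8 × (-10.6830958013) = -85.4647664104; (-85.4647664104) − (-10.6515882042) = -74.8131782062
Denominator 8 − 1 = 7.
Extrapolated: (-74.8131782062) / 7 = -10.6875968866
Correction |R − A(h/2)| = 4.501e-03; gap |A(h/2) − A(h)| = 3.151e-02.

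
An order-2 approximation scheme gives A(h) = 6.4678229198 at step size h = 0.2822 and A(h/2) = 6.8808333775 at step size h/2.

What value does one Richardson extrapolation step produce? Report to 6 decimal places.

The method has order 2: 2^2 = 4.
4*6.8808333775 = 27.5233335100; subtract 6.4678229198 → 21.0555105902
Extrapolated: 21.0555105902 / 3 = 7.0185035301

7.018504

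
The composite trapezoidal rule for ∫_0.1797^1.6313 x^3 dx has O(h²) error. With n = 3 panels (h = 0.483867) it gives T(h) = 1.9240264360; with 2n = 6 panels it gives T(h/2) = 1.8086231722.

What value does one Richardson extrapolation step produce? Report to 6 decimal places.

Error is O(h^2); halving h shrinks it by 2^2 = 4.
4 × 1.8086231722 − 1.9240264360 = 5.3104662528
5.3104662528 ÷ 3 = 1.7701554176
Gap between inputs: 1.154e-01; correction applied: −0.0384677546.

1.770155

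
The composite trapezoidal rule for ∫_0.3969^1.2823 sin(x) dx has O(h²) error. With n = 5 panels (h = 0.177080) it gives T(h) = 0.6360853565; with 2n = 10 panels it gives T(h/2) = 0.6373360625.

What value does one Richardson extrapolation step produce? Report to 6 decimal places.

0.637753

r = 2: numerator weight 4, denominator 3.
4×0.6373360625 − 0.6360853565 = 1.9132588935
Denominator 4 − 1 = 3.
So the Richardson estimate is 0.6377529645.
Shift from A(h/2): +0.0004169020.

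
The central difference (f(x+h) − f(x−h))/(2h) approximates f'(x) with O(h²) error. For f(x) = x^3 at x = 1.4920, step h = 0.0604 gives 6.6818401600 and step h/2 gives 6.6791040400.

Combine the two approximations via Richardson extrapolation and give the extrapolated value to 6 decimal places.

6.678192

r = 2: numerator weight 4, denominator 3.
Weighted: 26.7164161600 − 6.6818401600 = 20.0345760000
Denominator 4 − 1 = 3.
Extrapolated: 20.0345760000 / 3 = 6.6781920000
Correction |R − A(h/2)| = 9.120e-04; gap |A(h/2) − A(h)| = 2.736e-03.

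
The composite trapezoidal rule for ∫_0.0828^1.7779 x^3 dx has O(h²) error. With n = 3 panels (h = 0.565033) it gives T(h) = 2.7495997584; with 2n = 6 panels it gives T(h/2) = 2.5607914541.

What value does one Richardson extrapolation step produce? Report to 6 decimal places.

2.497855

Leading term ∝ h^2; use weight 4 = 2^2.
2^2*A(h/2) = 10.2431658164; minus A(h) gives 7.4935660580.
Denominator 4 − 1 = 3.
7.4935660580 ÷ 3 = 2.4978553527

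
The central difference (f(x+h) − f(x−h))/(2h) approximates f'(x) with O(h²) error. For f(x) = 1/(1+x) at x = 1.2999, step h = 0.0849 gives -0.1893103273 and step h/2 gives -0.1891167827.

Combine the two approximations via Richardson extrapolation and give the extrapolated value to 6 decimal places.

With r = 2 the leading error scales as h^2, so the weight is 2^2 = 4.
4*(-0.1891167827) = -0.7564671308; subtract (-0.1893103273) → -0.5671568035
R = (-0.5671568035)/3 = -0.1890522678

-0.189052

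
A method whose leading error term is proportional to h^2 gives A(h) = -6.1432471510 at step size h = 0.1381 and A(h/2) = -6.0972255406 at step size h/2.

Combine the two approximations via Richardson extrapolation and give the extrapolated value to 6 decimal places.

-6.081885

The method has order 2: 2^2 = 4.
4*(-6.0972255406) = -24.3889021624; (-24.3889021624) − (-6.1432471510) = -18.2456550114
Divide by 2^2 − 1 = 3.
So the Richardson estimate is -6.0818850038.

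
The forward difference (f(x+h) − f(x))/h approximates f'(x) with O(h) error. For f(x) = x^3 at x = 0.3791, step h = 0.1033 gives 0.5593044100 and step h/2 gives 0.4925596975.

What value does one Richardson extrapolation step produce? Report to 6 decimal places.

Error is O(h^1); halving h shrinks it by 2^1 = 2.
2*0.4925596975 − 0.5593044100 = 0.4258149850
Divide by 2^1 − 1 = 1.
Result: 0.4258149850

0.425815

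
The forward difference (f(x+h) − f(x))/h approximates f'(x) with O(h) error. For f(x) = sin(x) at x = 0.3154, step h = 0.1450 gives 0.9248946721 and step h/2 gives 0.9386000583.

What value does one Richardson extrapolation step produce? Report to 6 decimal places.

With r = 1 the leading error scales as h^1, so the weight is 2^1 = 2.
2 × 0.9386000583 = 1.8772001166; 1.8772001166 − 0.9248946721 = 0.9523054445
Denominator 2 − 1 = 1.
So the Richardson estimate is 0.9523054445.
Correction |R − A(h/2)| = 1.371e-02; gap |A(h/2) − A(h)| = 1.371e-02.

0.952305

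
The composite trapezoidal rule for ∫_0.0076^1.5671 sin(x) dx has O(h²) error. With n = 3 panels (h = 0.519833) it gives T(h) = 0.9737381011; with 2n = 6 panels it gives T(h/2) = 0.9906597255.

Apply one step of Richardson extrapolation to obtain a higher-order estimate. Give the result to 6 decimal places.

The method has order 2: 2^2 = 4.
4 × 0.9906597255 − 0.9737381011 = 2.9889008009
(4 × 0.9906597255 − 0.9737381011)/(4 − 1) = 0.9963002670
Shift from A(h/2): +0.0056405415.

0.996300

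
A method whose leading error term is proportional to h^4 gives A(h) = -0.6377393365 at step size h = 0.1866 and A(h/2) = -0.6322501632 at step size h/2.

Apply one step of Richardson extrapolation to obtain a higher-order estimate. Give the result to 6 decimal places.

-0.631884

The method has order 4: 2^4 = 16.
Weighted: (-10.1160026112) − (-0.6377393365) = -9.4782632747
Divide by 2^4 − 1 = 15.
Result: -0.6318842183
Gap between inputs: 5.489e-03; correction applied: +0.0003659449.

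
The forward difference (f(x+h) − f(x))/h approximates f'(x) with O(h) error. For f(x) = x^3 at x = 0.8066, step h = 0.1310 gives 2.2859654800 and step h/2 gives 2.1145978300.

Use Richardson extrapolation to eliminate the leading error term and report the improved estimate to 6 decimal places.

1.943230

With r = 1 the leading error scales as h^1, so the weight is 2^1 = 2.
2×2.1145978300 = 4.2291956600; 4.2291956600 − 2.2859654800 = 1.9432301800
Denominator 2 − 1 = 1.
1.9432301800 ÷ 1 = 1.9432301800
Shift from A(h/2): −0.1713676500.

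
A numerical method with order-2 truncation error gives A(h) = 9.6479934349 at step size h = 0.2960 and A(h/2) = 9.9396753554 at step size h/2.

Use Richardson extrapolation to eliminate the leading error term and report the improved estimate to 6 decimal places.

Error is O(h^2); halving h shrinks it by 2^2 = 4.
2^2*A(h/2) = 39.7587014216; minus A(h) gives 30.1107079867.
Denominator 4 − 1 = 3.
(4*9.9396753554 − 9.6479934349)/(4 − 1) = 10.0369026622
Shift from A(h/2): +0.0972273068.

10.036903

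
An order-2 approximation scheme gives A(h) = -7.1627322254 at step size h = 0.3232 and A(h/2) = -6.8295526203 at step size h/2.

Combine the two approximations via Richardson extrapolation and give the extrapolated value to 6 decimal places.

-6.718493

Order 2 gives 2^r = 4 and 2^r − 1 = 3.
2^2·A(h/2) = -27.3182104812; minus A(h) gives -20.1554782558.
Denominator 4 − 1 = 3.
Result: -6.7184927519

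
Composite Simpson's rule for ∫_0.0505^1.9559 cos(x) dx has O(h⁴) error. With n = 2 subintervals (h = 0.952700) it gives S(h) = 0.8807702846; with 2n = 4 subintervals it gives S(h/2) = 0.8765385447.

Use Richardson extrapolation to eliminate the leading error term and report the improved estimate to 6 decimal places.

0.876256

r = 4: numerator weight 16, denominator 15.
Weighted: 14.0246167152 − 0.8807702846 = 13.1438464306
Denominator 16 − 1 = 15.
(16*0.8765385447 − 0.8807702846)/(16 − 1) = 0.8762564287
Correction |R − A(h/2)| = 2.821e-04; gap |A(h/2) − A(h)| = 4.232e-03.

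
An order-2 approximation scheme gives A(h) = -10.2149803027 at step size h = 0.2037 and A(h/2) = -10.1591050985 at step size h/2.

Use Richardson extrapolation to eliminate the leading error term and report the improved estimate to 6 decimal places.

The method has order 2: 2^2 = 4.
A(h/2) − A(h) = -10.1591050985 − (-10.2149803027) = 0.0558752042
Correction (A(h/2) − A(h))/(4 − 1) = 0.0558752042/3 = 0.0186250681
R = A(h/2) + (A(h/2) − A(h))/3 = -10.1591050985 + 0.0186250681 = -10.1404800304
Shift from A(h/2): +0.0186250681.

-10.140480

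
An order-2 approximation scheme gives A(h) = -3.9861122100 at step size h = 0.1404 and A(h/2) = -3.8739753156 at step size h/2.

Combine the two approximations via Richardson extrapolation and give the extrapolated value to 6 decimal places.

Method order is 2; weight 2^2 = 4.
Weighted: (-15.4959012624) − (-3.9861122100) = -11.5097890524
Denominator 4 − 1 = 3.
R = (-11.5097890524)/3 = -3.8365963508

-3.836596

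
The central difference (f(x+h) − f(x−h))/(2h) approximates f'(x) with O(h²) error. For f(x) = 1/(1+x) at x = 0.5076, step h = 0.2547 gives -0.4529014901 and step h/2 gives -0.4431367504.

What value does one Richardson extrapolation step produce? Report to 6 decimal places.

-0.439882

With r = 2 the leading error scales as h^2, so the weight is 2^2 = 4.
Difference of the inputs: -0.4431367504 − (-0.4529014901) = 0.0097647397
Correction (A(h/2) − A(h))/(4 − 1) = 0.0097647397/3 = 0.0032549132
R = A(h/2) + (A(h/2) − A(h))/3 = -0.4431367504 + 0.0032549132 = -0.4398818372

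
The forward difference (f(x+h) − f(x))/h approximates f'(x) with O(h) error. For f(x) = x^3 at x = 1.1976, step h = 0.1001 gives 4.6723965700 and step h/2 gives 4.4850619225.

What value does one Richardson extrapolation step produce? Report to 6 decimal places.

4.297727

Method order is 1; weight 2^1 = 2.
Top: 2(4.4850619225) − (4.6723965700) = 4.2977272750
Denominator 2 − 1 = 1.
Result: 4.2977272750
Correction |R − A(h/2)| = 1.873e-01; gap |A(h/2) − A(h)| = 1.873e-01.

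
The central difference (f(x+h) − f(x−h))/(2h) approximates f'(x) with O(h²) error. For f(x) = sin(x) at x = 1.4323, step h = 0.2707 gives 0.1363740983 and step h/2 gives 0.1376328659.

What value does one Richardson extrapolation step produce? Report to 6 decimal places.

Order 2 gives 2^r = 4 and 2^r − 1 = 3.
Top: 4(0.1376328659) − (0.1363740983) = 0.4141573653
Denominator 4 − 1 = 3.
R = 0.4141573653/3 = 0.1380524551
Shift from A(h/2): +0.0004195892.

0.138052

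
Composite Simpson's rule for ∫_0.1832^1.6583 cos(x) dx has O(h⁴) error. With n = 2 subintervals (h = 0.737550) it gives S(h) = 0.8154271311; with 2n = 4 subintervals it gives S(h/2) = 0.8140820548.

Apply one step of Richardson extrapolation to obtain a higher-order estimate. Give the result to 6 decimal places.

0.813992

r = 4, so 2^r = 16.
A(h/2) − A(h) = 0.8140820548 − 0.8154271311 = -0.0013450763
Correction (A(h/2) − A(h))/(16 − 1) = (-0.0013450763)/15 = -0.0000896718
R = 0.8140820548 − 0.0000896718 = 0.8139923830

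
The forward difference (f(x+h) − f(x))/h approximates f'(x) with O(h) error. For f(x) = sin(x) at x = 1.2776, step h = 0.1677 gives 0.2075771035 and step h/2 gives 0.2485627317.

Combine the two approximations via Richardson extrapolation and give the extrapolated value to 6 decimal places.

0.289548

r = 1: numerator weight 2, denominator 1.
Top: 2(0.2485627317) − (0.2075771035) = 0.2895483599
Divide by 2^1 − 1 = 1.
R = 0.2895483599/1 = 0.2895483599
Shift from A(h/2): +0.0409856282.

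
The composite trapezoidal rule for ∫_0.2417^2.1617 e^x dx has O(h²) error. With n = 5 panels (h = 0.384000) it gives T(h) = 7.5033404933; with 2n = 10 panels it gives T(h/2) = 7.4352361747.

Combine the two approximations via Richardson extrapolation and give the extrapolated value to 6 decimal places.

Error is O(h^2); halving h shrinks it by 2^2 = 4.
Difference of the inputs: 7.4352361747 − 7.5033404933 = -0.0681043186
Correction (A(h/2) − A(h))/(4 − 1) = (-0.0681043186)/3 = -0.0227014395
R = A(h/2) + (A(h/2) − A(h))/3 = 7.4352361747 − 0.0227014395 = 7.4125347352

7.412535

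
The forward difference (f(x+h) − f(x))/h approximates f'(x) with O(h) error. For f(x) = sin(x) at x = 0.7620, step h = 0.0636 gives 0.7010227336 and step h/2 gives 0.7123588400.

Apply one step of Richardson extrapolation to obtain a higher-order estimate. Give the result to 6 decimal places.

Leading term ∝ h^1; use weight 2 = 2^1.
Weighted: 1.4247176800 − 0.7010227336 = 0.7236949464
R = 0.7236949464/1 = 0.7236949464
Gap between inputs: 1.134e-02; correction applied: +0.0113361064.

0.723695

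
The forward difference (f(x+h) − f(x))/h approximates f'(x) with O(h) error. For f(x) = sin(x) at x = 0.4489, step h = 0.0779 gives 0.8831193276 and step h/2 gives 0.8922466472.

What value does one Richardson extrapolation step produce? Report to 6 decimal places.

0.901374

Error is O(h^1); halving h shrinks it by 2^1 = 2.
2×0.8922466472 = 1.7844932944; 1.7844932944 − 0.8831193276 = 0.9013739668
Extrapolated: 0.9013739668 / 1 = 0.9013739668
Shift from A(h/2): +0.0091273196.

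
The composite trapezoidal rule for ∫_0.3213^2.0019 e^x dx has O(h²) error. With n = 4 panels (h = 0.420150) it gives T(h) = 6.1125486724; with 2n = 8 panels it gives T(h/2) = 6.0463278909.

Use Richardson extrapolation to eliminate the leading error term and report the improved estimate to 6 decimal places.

With r = 2 the leading error scales as h^2, so the weight is 2^2 = 4.
4*6.0463278909 − 6.1125486724 = 18.0727628912
18.0727628912 ÷ 3 = 6.0242542971

6.024254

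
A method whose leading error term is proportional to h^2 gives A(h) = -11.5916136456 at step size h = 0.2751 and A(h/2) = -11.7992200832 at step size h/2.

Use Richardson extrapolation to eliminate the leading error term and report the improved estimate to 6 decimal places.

-11.868422

Leading term ∝ h^2; use weight 4 = 2^2.
4 × (-11.7992200832) − (-11.5916136456) = -35.6052666872
(4 × (-11.7992200832) − (-11.5916136456))/(4 − 1) = -11.8684222291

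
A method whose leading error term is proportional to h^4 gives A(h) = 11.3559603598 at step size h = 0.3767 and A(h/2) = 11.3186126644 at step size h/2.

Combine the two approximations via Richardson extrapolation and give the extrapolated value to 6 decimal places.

11.316123

Leading term ∝ h^4; use weight 16 = 2^4.
A(h/2) − A(h) = 11.3186126644 − 11.3559603598 = -0.0373476954
Correction (A(h/2) − A(h))/(16 − 1) = (-0.0373476954)/15 = -0.0024898464
R = A(h/2) + (A(h/2) − A(h))/15 = 11.3186126644 − 0.0024898464 = 11.3161228180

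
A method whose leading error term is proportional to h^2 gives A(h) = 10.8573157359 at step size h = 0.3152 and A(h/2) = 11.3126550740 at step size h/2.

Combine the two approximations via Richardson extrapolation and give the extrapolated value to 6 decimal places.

11.464435

Leading term ∝ h^2; use weight 4 = 2^2.
Weighted: 45.2506202960 − 10.8573157359 = 34.3933045601
(4*11.3126550740 − 10.8573157359)/(4 − 1) = 11.4644348534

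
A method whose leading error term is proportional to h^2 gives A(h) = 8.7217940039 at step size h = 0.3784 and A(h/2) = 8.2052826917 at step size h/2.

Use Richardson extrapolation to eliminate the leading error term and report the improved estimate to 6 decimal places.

8.033112

Method order is 2; weight 2^2 = 4.
4×8.2052826917 − 8.7217940039 = 24.0993367629
Divide by 2^2 − 1 = 3.
(4×8.2052826917 − 8.7217940039)/(4 − 1) = 8.0331122543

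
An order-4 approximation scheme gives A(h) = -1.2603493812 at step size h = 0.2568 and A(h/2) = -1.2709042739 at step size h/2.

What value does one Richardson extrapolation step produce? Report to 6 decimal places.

Order 4 gives 2^r = 16 and 2^r − 1 = 15.
16*(-1.2709042739) = -20.3344683824; subtract (-1.2603493812) → -19.0741190012
Denominator 16 − 1 = 15.
Extrapolated: (-19.0741190012) / 15 = -1.2716079334
Gap between inputs: 1.055e-02; correction applied: −0.0007036595.

-1.271608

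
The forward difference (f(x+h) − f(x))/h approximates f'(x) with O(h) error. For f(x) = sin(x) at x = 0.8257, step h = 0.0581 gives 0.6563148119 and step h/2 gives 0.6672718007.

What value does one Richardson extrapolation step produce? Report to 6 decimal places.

0.678229

Leading term ∝ h^1; use weight 2 = 2^1.
A(h/2) − A(h) = 0.6672718007 − 0.6563148119 = 0.0109569888
Divide by 2^1 − 1 = 1: 0.0109569888/1 = 0.0109569888
R = 0.6672718007 + 0.0109569888 = 0.6782287895
Correction |R − A(h/2)| = 1.096e-02; gap |A(h/2) − A(h)| = 1.096e-02.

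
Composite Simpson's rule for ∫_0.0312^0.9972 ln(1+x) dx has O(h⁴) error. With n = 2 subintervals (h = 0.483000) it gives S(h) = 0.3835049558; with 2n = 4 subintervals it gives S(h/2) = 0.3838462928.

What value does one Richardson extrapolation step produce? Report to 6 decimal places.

r = 4: numerator weight 16, denominator 15.
Weighted: 6.1415406848 − 0.3835049558 = 5.7580357290
Denominator 16 − 1 = 15.
Result: 0.3838690486

0.383869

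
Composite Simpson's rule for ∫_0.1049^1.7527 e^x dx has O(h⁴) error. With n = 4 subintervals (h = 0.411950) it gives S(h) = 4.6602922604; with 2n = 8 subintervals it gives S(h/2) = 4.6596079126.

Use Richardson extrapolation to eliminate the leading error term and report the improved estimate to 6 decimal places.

4.659562

Method order is 4; weight 2^4 = 16.
Difference of the inputs: 4.6596079126 − 4.6602922604 = -0.0006843478
Divide by 2^4 − 1 = 15: (-0.0006843478)/15 = -0.0000456232
R = 4.6596079126 − 0.0000456232 = 4.6595622894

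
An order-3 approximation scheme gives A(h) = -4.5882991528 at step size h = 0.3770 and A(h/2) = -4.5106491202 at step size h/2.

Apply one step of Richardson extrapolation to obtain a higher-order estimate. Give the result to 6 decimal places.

Leading term ∝ h^3; use weight 8 = 2^3.
Numerator 8 × A(h/2) − A(h) = 8 × (-4.5106491202) − (-4.5882991528) = -31.4968938088
Extrapolated: (-31.4968938088) / 7 = -4.4995562584

-4.499556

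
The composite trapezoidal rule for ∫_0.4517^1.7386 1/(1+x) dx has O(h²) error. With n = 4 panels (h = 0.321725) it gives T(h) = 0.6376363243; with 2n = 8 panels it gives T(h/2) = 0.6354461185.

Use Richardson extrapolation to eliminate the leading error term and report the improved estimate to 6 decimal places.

r = 2, so 2^r = 4.
Numerator 4·A(h/2) − A(h) = 4·0.6354461185 − 0.6376363243 = 1.9041481497
Denominator 4 − 1 = 3.
R = 1.9041481497/3 = 0.6347160499
Shift from A(h/2): −0.0007300686.

0.634716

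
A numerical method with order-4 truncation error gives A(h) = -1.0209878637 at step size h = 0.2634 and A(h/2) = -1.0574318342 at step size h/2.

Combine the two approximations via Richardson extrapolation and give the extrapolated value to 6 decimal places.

-1.059861

Error is O(h^4); halving h shrinks it by 2^4 = 16.
16 × (-1.0574318342) = -16.9189093472; (-16.9189093472) − (-1.0209878637) = -15.8979214835
Divide by 2^4 − 1 = 15.
So the Richardson estimate is -1.0598614322.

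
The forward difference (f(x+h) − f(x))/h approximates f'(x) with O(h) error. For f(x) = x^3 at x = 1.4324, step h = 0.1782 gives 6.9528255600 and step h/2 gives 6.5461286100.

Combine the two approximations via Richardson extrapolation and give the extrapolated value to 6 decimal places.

r = 1: numerator weight 2, denominator 1.
2×6.5461286100 − 6.9528255600 = 6.1394316600
(2×6.5461286100 − 6.9528255600)/(2 − 1) = 6.1394316600
Correction |R − A(h/2)| = 4.067e-01; gap |A(h/2) − A(h)| = 4.067e-01.

6.139432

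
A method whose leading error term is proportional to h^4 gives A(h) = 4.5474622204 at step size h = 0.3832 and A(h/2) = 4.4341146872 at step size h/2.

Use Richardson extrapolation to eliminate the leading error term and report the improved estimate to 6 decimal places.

4.426558

Method order is 4; weight 2^4 = 16.
Weighted: 70.9458349952 − 4.5474622204 = 66.3983727748
Denominator 16 − 1 = 15.
R = 66.3983727748/15 = 4.4265581850
Gap between inputs: 1.133e-01; correction applied: −0.0075565022.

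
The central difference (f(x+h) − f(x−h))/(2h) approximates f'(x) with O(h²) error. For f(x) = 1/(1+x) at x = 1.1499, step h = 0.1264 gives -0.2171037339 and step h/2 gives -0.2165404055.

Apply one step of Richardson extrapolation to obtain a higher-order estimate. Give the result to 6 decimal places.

-0.216353

With r = 2 the leading error scales as h^2, so the weight is 2^2 = 4.
Difference of the inputs: -0.2165404055 − (-0.2171037339) = 0.0005633284
Divide by 2^2 − 1 = 3: 0.0005633284/3 = 0.0001877761
R = A(h/2) + (A(h/2) − A(h))/3 = -0.2165404055 + 0.0001877761 = -0.2163526294
Correction |R − A(h/2)| = 1.878e-04; gap |A(h/2) − A(h)| = 5.633e-04.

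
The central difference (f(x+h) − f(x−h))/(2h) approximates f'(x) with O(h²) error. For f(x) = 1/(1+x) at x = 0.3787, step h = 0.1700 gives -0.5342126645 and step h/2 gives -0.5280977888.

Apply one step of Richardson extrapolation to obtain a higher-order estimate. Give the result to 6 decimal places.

-0.526059

Order 2 gives 2^r = 4 and 2^r − 1 = 3.
Top: 4(-0.5280977888) − (-0.5342126645) = -1.5781784907
Divide by 2^2 − 1 = 3.
Extrapolated: (-1.5781784907) / 3 = -0.5260594969
Gap between inputs: 6.115e-03; correction applied: +0.0020382919.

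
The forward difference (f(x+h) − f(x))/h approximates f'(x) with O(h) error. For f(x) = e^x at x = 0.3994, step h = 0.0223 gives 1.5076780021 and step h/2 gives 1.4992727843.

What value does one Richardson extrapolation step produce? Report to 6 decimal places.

r = 1, so 2^r = 2.
Top: 2(1.4992727843) − (1.5076780021) = 1.4908675665
Denominator 2 − 1 = 1.
So the Richardson estimate is 1.4908675665.

1.490868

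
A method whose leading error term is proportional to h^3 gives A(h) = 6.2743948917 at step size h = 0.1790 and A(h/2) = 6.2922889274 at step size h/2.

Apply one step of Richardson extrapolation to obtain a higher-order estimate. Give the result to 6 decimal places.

Method order is 3; weight 2^3 = 8.
8×6.2922889274 = 50.3383114192; 50.3383114192 − 6.2743948917 = 44.0639165275
Extrapolated: 44.0639165275 / 7 = 6.2948452182

6.294845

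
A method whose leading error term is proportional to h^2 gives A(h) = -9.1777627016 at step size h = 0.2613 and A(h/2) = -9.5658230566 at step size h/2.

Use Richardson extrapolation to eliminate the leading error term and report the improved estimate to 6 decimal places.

-9.695177

Order 2 gives 2^r = 4 and 2^r − 1 = 3.
4 × (-9.5658230566) = -38.2632922264; (-38.2632922264) − (-9.1777627016) = -29.0855295248
Divide by 2^2 − 1 = 3.
Result: -9.6951765083
Correction |R − A(h/2)| = 1.294e-01; gap |A(h/2) − A(h)| = 3.881e-01.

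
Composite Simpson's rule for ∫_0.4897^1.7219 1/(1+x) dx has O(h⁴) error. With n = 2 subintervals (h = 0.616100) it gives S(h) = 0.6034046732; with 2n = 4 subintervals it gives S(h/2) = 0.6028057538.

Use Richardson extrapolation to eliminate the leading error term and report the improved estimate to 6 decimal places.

The method has order 4: 2^4 = 16.
16·0.6028057538 − 0.6034046732 = 9.0414873876
Divide by 2^4 − 1 = 15.
R = 9.0414873876/15 = 0.6027658258
Shift from A(h/2): −0.0000399280.

0.602766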